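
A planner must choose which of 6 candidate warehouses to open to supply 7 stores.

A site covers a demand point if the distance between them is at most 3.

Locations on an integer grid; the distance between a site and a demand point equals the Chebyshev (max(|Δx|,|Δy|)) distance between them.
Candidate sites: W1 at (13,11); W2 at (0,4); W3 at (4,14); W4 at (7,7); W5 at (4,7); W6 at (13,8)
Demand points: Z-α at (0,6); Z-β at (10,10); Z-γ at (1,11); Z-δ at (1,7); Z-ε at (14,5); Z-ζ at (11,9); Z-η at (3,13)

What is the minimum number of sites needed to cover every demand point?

3

Coverage sets (demand points within 3 of each site):
  W1: {Z-β, Z-ζ}
  W2: {Z-α, Z-δ}
  W3: {Z-γ, Z-η}
  W4: {Z-β}
  W5: {Z-δ}
  W6: {Z-β, Z-ε, Z-ζ}
No 2 sites suffice: every size-2 union leaves at least one demand point uncovered.
But {W2, W3, W6} covers everything, so the minimum is 3.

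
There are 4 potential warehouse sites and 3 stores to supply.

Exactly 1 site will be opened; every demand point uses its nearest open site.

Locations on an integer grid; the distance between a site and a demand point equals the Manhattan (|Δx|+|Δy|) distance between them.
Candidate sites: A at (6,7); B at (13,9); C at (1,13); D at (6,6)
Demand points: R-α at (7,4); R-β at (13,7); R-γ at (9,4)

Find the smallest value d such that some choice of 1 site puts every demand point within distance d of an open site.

Open {A}.
  Farthest demand point is R-β at distance 7 (to A); all others are ≤ 7.
With {D} the worst case is 8.
With {B} the worst case is 11.
No size-1 selection achieves below 7.

7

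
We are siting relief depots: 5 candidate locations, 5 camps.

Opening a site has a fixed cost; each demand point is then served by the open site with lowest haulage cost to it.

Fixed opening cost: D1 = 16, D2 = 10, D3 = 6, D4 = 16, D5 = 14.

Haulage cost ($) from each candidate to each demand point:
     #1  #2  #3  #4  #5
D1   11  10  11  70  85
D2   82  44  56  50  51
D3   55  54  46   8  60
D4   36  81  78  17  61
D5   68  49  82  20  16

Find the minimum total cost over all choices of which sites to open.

92

Open {D1, D3, D5}: assign each demand point to its cheapest open site.
  #1→D1 11, #2→D1 10, #3→D1 11, #4→D3 8, #5→D5 16
  haulage cost 56, fixed 36 → total 92.
Compare {D1, D5}: haulage cost 68 + fixed 30 = 98.
Compare {D1, D2, D3, D5}: haulage cost 56 + fixed 46 = 102.
Compare {D1, D2, D5}: haulage cost 68 + fixed 40 = 108.
All other subsets cost ≥ 98. Minimum total cost: 92.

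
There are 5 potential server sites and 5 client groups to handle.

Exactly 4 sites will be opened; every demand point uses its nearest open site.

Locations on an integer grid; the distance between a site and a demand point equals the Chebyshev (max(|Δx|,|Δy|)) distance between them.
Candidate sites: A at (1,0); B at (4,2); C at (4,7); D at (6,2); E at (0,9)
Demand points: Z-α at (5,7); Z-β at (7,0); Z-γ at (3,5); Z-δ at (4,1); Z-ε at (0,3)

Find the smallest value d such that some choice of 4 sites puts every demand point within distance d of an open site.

3

Open {A, B, C, D}.
  Farthest demand point is Z-ε at distance 3 (to A); all others are ≤ 3.
With {A, B, C, E} the worst case is 3.
With {A, C, D, E} the worst case is 3.
No size-4 selection achieves below 3.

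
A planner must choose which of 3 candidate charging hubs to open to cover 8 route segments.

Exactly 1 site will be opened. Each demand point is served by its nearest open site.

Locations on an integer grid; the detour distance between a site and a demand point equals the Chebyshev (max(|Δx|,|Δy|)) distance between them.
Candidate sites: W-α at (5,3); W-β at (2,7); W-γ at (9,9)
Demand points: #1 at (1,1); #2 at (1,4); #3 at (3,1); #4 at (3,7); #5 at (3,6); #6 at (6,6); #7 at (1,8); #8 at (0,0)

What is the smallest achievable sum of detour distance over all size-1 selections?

Open {W-β}.
  #1→W-β 6, #2→W-β 3, #3→W-β 6, #4→W-β 1, #5→W-β 1, #6→W-β 4, #7→W-β 1, #8→W-β 7  ⇒ total 29.
Compare {W-α}: total 30.
Compare {W-γ}: total 56.

29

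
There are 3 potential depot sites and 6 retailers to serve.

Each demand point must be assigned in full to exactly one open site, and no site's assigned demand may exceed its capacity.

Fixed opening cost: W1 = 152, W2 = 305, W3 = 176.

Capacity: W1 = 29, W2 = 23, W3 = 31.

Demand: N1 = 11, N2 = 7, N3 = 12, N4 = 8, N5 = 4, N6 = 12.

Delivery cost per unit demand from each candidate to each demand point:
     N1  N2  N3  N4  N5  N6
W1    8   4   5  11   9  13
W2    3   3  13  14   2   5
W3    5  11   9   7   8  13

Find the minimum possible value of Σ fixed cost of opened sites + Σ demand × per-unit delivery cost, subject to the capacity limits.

Open {W1, W3}; cheapest assignment that respects the capacities:
  W1 (cap 29, load 23): N2, N3, N5 — cost 7×4 + 12×5 + 4×9 = 124
  W3 (cap 31, load 31): N1, N4, N6 — cost 11×5 + 8×7 + 12×13 = 267
  Shipping 391, fixed 328 → total 719.
  Any other capacity-feasible assignment to {W1, W3} ships for at least 391.
Compare {W2, W3}: its best feasible assignment gives total 789.
Compare {W1, W2, W3}: its best feasible assignment gives total 893.
Every other set of open sites that can feasibly serve all demand totals ≥ 789 even under its best assignment. Minimum: 719.

719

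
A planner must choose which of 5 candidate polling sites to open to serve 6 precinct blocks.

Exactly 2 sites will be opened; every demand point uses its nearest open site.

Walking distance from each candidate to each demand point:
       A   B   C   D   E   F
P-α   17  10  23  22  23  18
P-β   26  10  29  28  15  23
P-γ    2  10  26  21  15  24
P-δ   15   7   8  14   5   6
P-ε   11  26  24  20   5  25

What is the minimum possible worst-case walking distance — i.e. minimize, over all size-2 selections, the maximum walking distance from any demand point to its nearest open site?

Open {P-γ, P-δ}.
  Farthest demand point is D at walking distance 14 (to P-δ); all others are ≤ 14.
With {P-δ, P-ε} the worst case is 14.
With {P-α, P-δ} the worst case is 15.
No size-2 selection achieves below 14.

14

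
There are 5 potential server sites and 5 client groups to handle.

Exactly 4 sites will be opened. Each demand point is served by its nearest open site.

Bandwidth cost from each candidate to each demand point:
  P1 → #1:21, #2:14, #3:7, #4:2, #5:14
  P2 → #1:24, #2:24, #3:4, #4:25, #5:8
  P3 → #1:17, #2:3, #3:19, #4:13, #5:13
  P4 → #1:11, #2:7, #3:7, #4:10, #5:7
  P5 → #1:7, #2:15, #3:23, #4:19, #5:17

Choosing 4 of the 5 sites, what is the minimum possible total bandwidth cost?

Open {P1, P2, P3, P5}.
  #1→P5 7, #2→P3 3, #3→P2 4, #4→P1 2, #5→P2 8  ⇒ total 24.
Compare {P1, P3, P4, P5}: total 26.
Compare {P1, P2, P3, P4}: total 27.
No size-4 selection does better; minimum is 24.

24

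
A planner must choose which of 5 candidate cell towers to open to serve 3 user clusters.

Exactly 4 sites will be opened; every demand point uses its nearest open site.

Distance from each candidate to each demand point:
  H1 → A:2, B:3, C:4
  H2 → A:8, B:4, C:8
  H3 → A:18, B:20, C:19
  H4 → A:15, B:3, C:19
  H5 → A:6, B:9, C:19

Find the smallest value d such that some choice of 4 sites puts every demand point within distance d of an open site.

Open {H1, H2, H3, H4}.
  Farthest demand point is C at distance 4 (to H1); all others are ≤ 4.
With {H1, H2, H3, H5} the worst case is 4.
With {H1, H2, H4, H5} the worst case is 4.
No size-4 selection achieves below 4.

4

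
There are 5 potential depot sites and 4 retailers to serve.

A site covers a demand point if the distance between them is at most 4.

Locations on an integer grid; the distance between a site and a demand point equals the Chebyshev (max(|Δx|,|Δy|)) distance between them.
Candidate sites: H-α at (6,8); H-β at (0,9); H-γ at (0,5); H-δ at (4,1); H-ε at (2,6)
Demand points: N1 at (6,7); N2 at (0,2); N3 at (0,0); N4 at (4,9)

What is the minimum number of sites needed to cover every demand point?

2

Coverage sets (demand points within 4 of each site):
  H-α: {N1, N4}
  H-β: {N4}
  H-γ: {N2, N4}
  H-δ: {N2, N3}
  H-ε: {N1, N2, N4}
No single site covers all 4 demand points.
But {H-α, H-δ} covers everything, so the minimum is 2.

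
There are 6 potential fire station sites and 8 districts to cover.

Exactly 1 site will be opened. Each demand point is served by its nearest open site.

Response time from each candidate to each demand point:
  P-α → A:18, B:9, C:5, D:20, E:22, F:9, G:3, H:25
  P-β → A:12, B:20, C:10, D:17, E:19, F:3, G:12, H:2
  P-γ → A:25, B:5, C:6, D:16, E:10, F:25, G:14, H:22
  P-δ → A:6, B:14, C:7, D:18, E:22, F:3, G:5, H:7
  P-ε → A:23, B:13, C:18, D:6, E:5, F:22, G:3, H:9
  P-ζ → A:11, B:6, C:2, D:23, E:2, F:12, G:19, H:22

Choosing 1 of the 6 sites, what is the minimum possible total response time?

Open {P-δ}.
  A→P-δ 6, B→P-δ 14, C→P-δ 7, D→P-δ 18, E→P-δ 22, F→P-δ 3, G→P-δ 5, H→P-δ 7  ⇒ total 82.
Compare {P-β}: total 95.
Compare {P-ζ}: total 97.
No size-1 selection does better; minimum is 82.

82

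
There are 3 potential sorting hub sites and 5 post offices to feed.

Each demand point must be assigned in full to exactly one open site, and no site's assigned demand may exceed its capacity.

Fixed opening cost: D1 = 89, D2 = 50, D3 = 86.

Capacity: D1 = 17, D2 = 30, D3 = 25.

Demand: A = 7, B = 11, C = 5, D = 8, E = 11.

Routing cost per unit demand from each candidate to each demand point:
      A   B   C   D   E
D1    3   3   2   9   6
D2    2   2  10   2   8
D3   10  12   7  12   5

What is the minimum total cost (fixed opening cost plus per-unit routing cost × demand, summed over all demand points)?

267

Open {D1, D2}; cheapest assignment that respects the capacities:
  D1 (cap 17, load 16): C, E — cost 5×2 + 11×6 = 76
  D2 (cap 30, load 26): A, B, D — cost 7×2 + 11×2 + 8×2 = 52
  Shipping 128, fixed 139 → total 267.
  Any other capacity-feasible assignment to {D1, D2} ships for at least 128.
Compare {D2, D3}: its best feasible assignment gives total 278.
Compare {D1, D2, D3}: its best feasible assignment gives total 342.
Every other set of open sites that can feasibly serve all demand totals ≥ 278 even under its best assignment. Minimum: 267.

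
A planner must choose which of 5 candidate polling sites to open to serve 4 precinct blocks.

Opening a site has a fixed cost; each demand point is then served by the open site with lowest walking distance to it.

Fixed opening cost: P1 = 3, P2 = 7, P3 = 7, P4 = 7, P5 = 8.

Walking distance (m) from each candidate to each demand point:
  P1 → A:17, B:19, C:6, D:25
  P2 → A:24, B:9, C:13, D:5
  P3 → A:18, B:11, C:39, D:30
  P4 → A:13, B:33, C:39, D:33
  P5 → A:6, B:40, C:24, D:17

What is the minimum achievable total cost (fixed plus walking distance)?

Open {P1, P2, P5}: assign each demand point to its cheapest open site.
  A→P5 6, B→P2 9, C→P1 6, D→P2 5
  walking distance 26, fixed 18 → total 44.
Compare {P1, P2}: walking distance 37 + fixed 10 = 47.
Compare {P2, P5}: walking distance 33 + fixed 15 = 48.
Compare {P1, P2, P4}: walking distance 33 + fixed 17 = 50.
All other subsets cost ≥ 47. Minimum total cost: 44.

44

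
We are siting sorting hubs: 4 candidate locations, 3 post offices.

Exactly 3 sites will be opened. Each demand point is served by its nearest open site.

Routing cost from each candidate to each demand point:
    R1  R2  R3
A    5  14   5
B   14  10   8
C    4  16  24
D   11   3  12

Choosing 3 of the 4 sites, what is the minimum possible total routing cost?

Open {A, C, D}.
  R1→C 4, R2→D 3, R3→A 5  ⇒ total 12.
Compare {A, B, D}: total 13.
Compare {B, C, D}: total 15.
No size-3 selection does better; minimum is 12.

12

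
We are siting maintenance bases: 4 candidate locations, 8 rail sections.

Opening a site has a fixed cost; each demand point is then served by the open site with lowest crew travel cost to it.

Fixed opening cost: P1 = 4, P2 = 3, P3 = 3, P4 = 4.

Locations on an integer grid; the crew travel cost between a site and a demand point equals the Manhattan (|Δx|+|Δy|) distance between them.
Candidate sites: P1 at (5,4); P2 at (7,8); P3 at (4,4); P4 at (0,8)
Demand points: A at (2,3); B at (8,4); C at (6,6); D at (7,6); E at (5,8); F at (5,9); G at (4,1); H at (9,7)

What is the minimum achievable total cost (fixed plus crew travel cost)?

29

Open {P2, P3}: assign each demand point to its cheapest open site.
  A→P3 3, B→P3 4, C→P2 3, D→P2 2, E→P2 2, F→P2 3, G→P3 3, H→P2 3
  crew travel cost 23, fixed 6 → total 29.
Compare {P1, P2}: crew travel cost 24 + fixed 7 = 31.
Compare {P1, P2, P3}: crew travel cost 22 + fixed 10 = 32.
Compare {P2, P3, P4}: crew travel cost 23 + fixed 10 = 33.
All other subsets cost ≥ 31. Minimum total cost: 29.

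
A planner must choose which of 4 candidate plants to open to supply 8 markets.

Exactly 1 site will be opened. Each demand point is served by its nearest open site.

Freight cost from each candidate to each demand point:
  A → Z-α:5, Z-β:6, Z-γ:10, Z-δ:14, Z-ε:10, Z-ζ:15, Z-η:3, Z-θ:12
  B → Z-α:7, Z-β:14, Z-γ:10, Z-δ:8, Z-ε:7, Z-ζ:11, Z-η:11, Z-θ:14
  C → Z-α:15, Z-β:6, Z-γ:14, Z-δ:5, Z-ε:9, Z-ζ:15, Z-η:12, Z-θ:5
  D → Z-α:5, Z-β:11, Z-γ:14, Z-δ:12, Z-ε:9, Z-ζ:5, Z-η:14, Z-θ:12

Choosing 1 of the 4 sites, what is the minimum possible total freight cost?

Open {A}.
  Z-α→A 5, Z-β→A 6, Z-γ→A 10, Z-δ→A 14, Z-ε→A 10, Z-ζ→A 15, Z-η→A 3, Z-θ→A 12  ⇒ total 75.
Compare {C}: total 81.
Compare {B}: total 82.
No size-1 selection does better; minimum is 75.

75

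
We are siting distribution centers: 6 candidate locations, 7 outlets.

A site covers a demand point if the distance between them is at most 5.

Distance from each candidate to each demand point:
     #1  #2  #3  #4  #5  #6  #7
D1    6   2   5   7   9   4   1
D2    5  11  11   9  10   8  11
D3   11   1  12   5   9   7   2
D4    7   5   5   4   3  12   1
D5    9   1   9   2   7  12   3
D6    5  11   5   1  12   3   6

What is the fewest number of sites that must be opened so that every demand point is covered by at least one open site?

Coverage sets (demand points within 5 of each site):
  D1: {#2, #3, #6, #7}
  D2: {#1}
  D3: {#2, #4, #7}
  D4: {#2, #3, #4, #5, #7}
  D5: {#2, #4, #7}
  D6: {#1, #3, #4, #6}
No single site covers all 7 demand points.
But {D4, D6} covers everything, so the minimum is 2.

2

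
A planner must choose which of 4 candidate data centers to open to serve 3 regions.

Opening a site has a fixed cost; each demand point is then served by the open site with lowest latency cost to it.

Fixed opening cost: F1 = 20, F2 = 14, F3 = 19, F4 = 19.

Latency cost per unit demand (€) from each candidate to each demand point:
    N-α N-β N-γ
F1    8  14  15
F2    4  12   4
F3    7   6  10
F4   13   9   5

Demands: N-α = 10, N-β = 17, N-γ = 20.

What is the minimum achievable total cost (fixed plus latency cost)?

Open {F2, F3}: assign each demand point to its cheapest open site.
  N-α→F2 10×4=40, N-β→F3 17×6=102, N-γ→F2 20×4=80
  latency cost 222, fixed 33 → total 255.
Compare {F2, F3, F4}: latency cost 222 + fixed 52 = 274.
Compare {F1, F2, F3}: latency cost 222 + fixed 53 = 275.
Compare {F1, F2, F3, F4}: latency cost 222 + fixed 72 = 294.
All other subsets cost ≥ 274. Minimum total cost: 255.

255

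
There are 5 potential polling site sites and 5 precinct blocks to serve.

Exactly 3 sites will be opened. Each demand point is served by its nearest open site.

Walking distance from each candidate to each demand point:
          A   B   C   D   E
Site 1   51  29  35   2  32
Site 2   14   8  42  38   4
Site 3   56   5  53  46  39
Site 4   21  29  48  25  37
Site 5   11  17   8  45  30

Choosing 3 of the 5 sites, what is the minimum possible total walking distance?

Open {Site 1, Site 2, Site 5}.
  A→Site 5 11, B→Site 2 8, C→Site 5 8, D→Site 1 2, E→Site 2 4  ⇒ total 33.
Compare {Site 1, Site 3, Site 5}: total 56.
Compare {Site 2, Site 4, Site 5}: total 56.
No size-3 selection does better; minimum is 33.

33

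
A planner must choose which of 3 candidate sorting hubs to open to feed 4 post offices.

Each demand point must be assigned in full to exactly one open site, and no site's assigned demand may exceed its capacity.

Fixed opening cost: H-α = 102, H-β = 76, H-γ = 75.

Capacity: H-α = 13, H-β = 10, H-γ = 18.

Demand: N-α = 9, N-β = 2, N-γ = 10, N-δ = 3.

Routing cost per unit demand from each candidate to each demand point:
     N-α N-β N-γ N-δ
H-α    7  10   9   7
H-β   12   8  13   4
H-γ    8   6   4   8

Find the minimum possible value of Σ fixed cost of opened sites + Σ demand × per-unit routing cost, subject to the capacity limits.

Open {H-α, H-γ}; cheapest assignment that respects the capacities:
  H-α (cap 13, load 12): N-α, N-δ — cost 9×7 + 3×7 = 84
  H-γ (cap 18, load 12): N-β, N-γ — cost 2×6 + 10×4 = 52
  Shipping 136, fixed 177 → total 313.
  Any other capacity-feasible assignment to {H-α, H-γ} ships for at least 136.
Compare {H-β, H-γ}: its best feasible assignment gives total 335.
Compare {H-α, H-β, H-γ}: its best feasible assignment gives total 380.
Every other set of open sites that can feasibly serve all demand totals ≥ 335 even under its best assignment. Minimum: 313.

313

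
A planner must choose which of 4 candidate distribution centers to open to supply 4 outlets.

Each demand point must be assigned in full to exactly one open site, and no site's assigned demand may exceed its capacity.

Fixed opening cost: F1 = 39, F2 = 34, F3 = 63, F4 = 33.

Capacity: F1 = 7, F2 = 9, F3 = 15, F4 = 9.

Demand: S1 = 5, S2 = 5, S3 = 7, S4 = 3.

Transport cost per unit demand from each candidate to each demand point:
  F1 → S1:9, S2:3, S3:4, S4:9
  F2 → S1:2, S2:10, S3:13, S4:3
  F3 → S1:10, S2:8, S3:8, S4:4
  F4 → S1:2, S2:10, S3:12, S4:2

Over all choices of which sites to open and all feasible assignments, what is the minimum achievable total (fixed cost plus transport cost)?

200

Open {F1, F2, F4}; cheapest assignment that respects the capacities:
  F1 (cap 7, load 7): S3 — cost 7×4 = 28
  F2 (cap 9, load 5): S1 — cost 5×2 = 10
  F4 (cap 9, load 8): S2, S4 — cost 5×10 + 3×2 = 56
  Shipping 94, fixed 106 → total 200.
  Any other capacity-feasible assignment to {F1, F2, F4} ships for at least 94.
Compare {F3, F4}: its best feasible assignment gives total 208.
Compare {F2, F3}: its best feasible assignment gives total 212.
Every other set of open sites that can feasibly serve all demand totals ≥ 208 even under its best assignment. Minimum: 200.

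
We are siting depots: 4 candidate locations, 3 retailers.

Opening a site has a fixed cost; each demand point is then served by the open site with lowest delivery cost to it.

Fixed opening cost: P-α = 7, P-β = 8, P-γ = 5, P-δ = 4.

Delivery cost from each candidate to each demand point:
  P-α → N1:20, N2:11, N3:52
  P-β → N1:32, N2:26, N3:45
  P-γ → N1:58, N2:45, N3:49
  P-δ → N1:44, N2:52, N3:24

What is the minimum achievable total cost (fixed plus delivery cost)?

Open {P-α, P-δ}: assign each demand point to its cheapest open site.
  N1→P-α 20, N2→P-α 11, N3→P-δ 24
  delivery cost 55, fixed 11 → total 66.
Compare {P-α, P-γ, P-δ}: delivery cost 55 + fixed 16 = 71.
Compare {P-α, P-β, P-δ}: delivery cost 55 + fixed 19 = 74.
Compare {P-α, P-β, P-γ, P-δ}: delivery cost 55 + fixed 24 = 79.
All other subsets cost ≥ 71. Minimum total cost: 66.

66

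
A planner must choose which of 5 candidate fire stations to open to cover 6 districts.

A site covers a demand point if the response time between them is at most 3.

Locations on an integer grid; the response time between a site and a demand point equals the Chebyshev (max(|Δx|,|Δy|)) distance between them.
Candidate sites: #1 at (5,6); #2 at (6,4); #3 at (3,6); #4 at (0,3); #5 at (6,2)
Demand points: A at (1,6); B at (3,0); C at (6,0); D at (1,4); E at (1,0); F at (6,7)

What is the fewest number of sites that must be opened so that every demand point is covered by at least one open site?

Coverage sets (demand points within 3 of each site):
  #1: {F}
  #2: {F}
  #3: {A, D, F}
  #4: {A, B, D, E}
  #5: {B, C}
No 2 sites suffice: every size-2 union leaves at least one demand point uncovered.
But {#1, #4, #5} covers everything, so the minimum is 3.

3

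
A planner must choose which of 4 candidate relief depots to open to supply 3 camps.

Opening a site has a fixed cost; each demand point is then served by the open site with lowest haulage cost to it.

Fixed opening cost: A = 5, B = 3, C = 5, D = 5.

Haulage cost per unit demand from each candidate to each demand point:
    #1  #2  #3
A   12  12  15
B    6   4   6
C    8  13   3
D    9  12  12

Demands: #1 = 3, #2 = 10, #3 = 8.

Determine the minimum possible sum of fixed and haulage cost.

Open {B, C}: assign each demand point to its cheapest open site.
  #1→B 3×6=18, #2→B 10×4=40, #3→C 8×3=24
  haulage cost 82, fixed 8 → total 90.
Compare {A, B, C}: haulage cost 82 + fixed 13 = 95.
Compare {B, C, D}: haulage cost 82 + fixed 13 = 95.
Compare {A, B, C, D}: haulage cost 82 + fixed 18 = 100.
All other subsets cost ≥ 95. Minimum total cost: 90.

90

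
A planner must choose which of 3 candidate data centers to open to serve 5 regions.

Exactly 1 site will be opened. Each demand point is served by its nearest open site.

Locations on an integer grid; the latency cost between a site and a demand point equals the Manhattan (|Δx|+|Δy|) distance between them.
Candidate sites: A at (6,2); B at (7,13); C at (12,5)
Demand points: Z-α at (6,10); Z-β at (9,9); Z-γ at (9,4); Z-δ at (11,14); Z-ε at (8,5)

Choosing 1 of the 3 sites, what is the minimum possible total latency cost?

Open {B}.
  Z-α→B 4, Z-β→B 6, Z-γ→B 11, Z-δ→B 5, Z-ε→B 9  ⇒ total 35.
Compare {C}: total 36.
Compare {A}: total 45.

35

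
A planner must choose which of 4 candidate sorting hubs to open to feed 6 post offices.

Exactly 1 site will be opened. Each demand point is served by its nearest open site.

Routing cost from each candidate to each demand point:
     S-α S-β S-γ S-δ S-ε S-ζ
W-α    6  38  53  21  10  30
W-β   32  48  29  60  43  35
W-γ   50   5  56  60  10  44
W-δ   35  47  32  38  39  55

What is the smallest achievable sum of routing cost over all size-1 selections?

Open {W-α}.
  S-α→W-α 6, S-β→W-α 38, S-γ→W-α 53, S-δ→W-α 21, S-ε→W-α 10, S-ζ→W-α 30  ⇒ total 158.
Compare {W-γ}: total 225.
Compare {W-δ}: total 246.
No size-1 selection does better; minimum is 158.

158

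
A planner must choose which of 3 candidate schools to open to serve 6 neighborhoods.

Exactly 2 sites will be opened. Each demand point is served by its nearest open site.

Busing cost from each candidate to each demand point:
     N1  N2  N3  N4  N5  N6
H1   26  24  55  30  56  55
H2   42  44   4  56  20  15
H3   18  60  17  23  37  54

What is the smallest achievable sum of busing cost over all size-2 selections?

Open {H1, H2}.
  N1→H1 26, N2→H1 24, N3→H2 4, N4→H1 30, N5→H2 20, N6→H2 15  ⇒ total 119.
Compare {H2, H3}: total 124.
Compare {H1, H3}: total 173.

119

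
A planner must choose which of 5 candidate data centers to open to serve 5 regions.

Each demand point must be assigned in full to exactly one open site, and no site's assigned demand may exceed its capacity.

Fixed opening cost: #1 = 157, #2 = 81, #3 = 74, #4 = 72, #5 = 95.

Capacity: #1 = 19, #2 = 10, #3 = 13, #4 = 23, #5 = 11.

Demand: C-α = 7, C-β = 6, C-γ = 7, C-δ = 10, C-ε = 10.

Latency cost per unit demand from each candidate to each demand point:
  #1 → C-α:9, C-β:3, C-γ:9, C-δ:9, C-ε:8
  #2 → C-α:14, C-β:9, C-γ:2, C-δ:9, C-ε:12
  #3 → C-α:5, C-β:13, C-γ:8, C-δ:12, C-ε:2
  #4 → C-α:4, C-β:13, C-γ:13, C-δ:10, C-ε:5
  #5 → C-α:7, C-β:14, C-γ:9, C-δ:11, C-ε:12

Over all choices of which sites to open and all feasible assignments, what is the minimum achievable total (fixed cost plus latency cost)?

467

Open {#2, #3, #4}; cheapest assignment that respects the capacities:
  #2 (cap 10, load 7): C-γ — cost 7×2 = 14
  #3 (cap 13, load 10): C-ε — cost 10×2 = 20
  #4 (cap 23, load 23): C-α, C-β, C-δ — cost 7×4 + 6×13 + 10×10 = 206
  Shipping 240, fixed 227 → total 467.
  Any other capacity-feasible assignment to {#2, #3, #4} ships for at least 240.
Compare {#1, #2, #4}: its best feasible assignment gives total 510.
Compare {#2, #4, #5}: its best feasible assignment gives total 528.
Every other set of open sites that can feasibly serve all demand totals ≥ 510 even under its best assignment. Minimum: 467.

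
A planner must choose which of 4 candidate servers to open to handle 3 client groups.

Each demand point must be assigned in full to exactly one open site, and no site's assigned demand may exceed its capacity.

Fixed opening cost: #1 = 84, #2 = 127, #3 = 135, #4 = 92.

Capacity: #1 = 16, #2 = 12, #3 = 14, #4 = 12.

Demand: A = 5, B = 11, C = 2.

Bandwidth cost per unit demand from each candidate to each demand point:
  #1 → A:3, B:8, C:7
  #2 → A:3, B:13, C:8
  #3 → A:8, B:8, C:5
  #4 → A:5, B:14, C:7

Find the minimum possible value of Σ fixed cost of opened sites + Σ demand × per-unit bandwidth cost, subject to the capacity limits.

293

Open {#1, #4}; cheapest assignment that respects the capacities:
  #1 (cap 16, load 16): A, B — cost 5×3 + 11×8 = 103
  #4 (cap 12, load 2): C — cost 2×7 = 14
  Shipping 117, fixed 176 → total 293.
  Any other capacity-feasible assignment to {#1, #4} ships for at least 117.
Compare {#1, #2}: its best feasible assignment gives total 328.
Compare {#1, #3}: its best feasible assignment gives total 332.
Every other set of open sites that can feasibly serve all demand totals ≥ 328 even under its best assignment. Minimum: 293.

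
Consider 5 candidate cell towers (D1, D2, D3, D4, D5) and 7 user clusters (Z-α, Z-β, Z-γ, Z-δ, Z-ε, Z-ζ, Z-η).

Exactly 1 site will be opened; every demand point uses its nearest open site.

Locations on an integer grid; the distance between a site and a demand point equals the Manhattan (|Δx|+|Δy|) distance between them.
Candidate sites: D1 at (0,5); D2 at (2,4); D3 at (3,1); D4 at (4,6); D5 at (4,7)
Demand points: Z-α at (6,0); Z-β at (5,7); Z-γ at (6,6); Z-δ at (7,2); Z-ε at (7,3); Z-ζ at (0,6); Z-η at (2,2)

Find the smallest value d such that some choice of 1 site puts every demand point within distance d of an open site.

Open {D2}.
  Farthest demand point is Z-α at distance 8 (to D2); all others are ≤ 8.
With {D3} the worst case is 8.
With {D4} the worst case is 8.
No size-1 selection achieves below 8.

8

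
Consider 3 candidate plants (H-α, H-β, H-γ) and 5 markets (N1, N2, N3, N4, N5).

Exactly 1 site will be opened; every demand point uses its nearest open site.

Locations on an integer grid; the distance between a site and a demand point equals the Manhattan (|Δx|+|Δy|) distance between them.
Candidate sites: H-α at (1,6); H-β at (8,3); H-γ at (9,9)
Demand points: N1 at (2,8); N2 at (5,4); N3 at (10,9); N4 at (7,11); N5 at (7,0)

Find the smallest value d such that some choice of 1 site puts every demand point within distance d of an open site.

11

Open {H-β}.
  Farthest demand point is N1 at distance 11 (to H-β); all others are ≤ 11.
With {H-γ} the worst case is 11.
With {H-α} the worst case is 12.
No size-1 selection achieves below 11.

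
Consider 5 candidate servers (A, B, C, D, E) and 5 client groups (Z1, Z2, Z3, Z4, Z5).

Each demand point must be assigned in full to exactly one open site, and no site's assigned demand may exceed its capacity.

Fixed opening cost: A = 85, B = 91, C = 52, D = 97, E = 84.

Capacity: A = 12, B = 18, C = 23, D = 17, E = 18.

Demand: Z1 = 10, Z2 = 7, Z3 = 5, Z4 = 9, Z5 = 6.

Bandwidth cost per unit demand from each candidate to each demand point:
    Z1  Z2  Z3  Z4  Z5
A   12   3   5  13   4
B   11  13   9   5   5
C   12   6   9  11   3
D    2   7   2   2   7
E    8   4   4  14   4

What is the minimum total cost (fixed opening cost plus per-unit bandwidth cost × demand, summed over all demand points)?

338

Open {C, D}; cheapest assignment that respects the capacities:
  C (cap 23, load 22): Z2, Z4, Z5 — cost 7×6 + 9×11 + 6×3 = 159
  D (cap 17, load 15): Z1, Z3 — cost 10×2 + 5×2 = 30
  Shipping 189, fixed 149 → total 338.
  Any other capacity-feasible assignment to {C, D} ships for at least 189.
Compare {B, C, D}: its best feasible assignment gives total 375.
Compare {C, D, E}: its best feasible assignment gives total 387.
Every other set of open sites that can feasibly serve all demand totals ≥ 375 even under its best assignment. Minimum: 338.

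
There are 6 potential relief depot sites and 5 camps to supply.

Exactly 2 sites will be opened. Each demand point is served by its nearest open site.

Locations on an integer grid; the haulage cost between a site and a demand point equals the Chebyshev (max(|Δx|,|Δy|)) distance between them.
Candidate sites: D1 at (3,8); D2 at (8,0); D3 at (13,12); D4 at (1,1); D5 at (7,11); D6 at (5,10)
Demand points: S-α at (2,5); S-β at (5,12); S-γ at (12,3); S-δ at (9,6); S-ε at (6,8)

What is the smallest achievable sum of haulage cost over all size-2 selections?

Open {D2, D6}.
  S-α→D6 5, S-β→D6 2, S-γ→D2 4, S-δ→D6 4, S-ε→D6 2  ⇒ total 17.
Compare {D1, D6}: total 18.
Compare {D4, D6}: total 19.
No size-2 selection does better; minimum is 17.

17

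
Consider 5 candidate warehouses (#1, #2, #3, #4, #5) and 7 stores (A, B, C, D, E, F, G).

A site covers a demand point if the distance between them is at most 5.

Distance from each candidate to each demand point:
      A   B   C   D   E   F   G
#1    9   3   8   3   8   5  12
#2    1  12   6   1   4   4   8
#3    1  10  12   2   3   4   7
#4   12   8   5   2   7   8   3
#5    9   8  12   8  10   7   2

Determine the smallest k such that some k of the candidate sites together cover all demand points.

Coverage sets (demand points within 5 of each site):
  #1: {B, D, F}
  #2: {A, D, E, F}
  #3: {A, D, E, F}
  #4: {C, D, G}
  #5: {G}
No 2 sites suffice: every size-2 union leaves at least one demand point uncovered.
But {#1, #2, #4} covers everything, so the minimum is 3.

3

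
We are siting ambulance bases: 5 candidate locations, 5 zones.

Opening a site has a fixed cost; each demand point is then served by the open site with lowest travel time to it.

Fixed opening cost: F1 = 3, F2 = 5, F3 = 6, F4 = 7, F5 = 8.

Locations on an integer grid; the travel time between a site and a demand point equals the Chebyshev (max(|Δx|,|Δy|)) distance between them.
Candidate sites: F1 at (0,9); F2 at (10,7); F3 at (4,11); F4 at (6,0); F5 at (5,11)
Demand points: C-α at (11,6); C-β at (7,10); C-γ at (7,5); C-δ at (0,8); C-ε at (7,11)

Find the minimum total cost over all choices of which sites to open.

20

Open {F1, F2}: assign each demand point to its cheapest open site.
  C-α→F2 1, C-β→F2 3, C-γ→F2 3, C-δ→F1 1, C-ε→F2 4
  travel time 12, fixed 8 → total 20.
Compare {F2, F3}: travel time 14 + fixed 11 = 25.
Compare {F1, F2, F3}: travel time 11 + fixed 14 = 25.
Compare {F1, F2, F5}: travel time 9 + fixed 16 = 25.
All other subsets cost ≥ 25. Minimum total cost: 20.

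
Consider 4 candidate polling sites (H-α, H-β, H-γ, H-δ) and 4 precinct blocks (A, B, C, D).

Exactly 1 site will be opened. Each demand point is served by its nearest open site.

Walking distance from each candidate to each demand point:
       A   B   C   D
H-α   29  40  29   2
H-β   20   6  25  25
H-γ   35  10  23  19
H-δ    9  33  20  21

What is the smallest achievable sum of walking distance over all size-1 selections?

76

Open {H-β}.
  A→H-β 20, B→H-β 6, C→H-β 25, D→H-β 25  ⇒ total 76.
Compare {H-δ}: total 83.
Compare {H-γ}: total 87.
No size-1 selection does better; minimum is 76.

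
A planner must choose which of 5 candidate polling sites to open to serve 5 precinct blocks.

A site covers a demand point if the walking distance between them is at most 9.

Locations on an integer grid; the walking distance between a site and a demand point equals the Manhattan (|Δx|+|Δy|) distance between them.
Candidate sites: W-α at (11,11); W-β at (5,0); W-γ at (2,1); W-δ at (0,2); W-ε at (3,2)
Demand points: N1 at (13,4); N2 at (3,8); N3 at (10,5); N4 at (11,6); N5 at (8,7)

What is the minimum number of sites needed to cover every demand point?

2

Coverage sets (demand points within 9 of each site):
  W-α: {N1, N3, N4, N5}
  W-β: {}
  W-γ: {N2}
  W-δ: {N2}
  W-ε: {N2}
No single site covers all 5 demand points.
But {W-α, W-γ} covers everything, so the minimum is 2.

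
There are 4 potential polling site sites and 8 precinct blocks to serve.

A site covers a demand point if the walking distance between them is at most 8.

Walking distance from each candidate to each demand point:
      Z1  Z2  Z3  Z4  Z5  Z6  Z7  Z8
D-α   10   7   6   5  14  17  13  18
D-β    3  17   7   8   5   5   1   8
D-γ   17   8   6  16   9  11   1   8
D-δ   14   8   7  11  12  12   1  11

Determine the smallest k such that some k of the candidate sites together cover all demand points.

Coverage sets (demand points within 8 of each site):
  D-α: {Z2, Z3, Z4}
  D-β: {Z1, Z3, Z4, Z5, Z6, Z7, Z8}
  D-γ: {Z2, Z3, Z7, Z8}
  D-δ: {Z2, Z3, Z7}
No single site covers all 8 demand points.
But {D-α, D-β} covers everything, so the minimum is 2.

2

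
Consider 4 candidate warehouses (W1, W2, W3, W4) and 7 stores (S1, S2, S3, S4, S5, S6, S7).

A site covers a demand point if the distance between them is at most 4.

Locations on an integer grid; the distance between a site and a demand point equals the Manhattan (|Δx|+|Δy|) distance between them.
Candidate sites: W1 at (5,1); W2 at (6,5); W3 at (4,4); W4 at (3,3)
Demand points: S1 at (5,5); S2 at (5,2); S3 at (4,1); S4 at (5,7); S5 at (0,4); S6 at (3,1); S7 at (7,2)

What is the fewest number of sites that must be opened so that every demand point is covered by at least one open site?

Coverage sets (demand points within 4 of each site):
  W1: {S1, S2, S3, S6, S7}
  W2: {S1, S2, S4, S7}
  W3: {S1, S2, S3, S4, S5, S6}
  W4: {S1, S2, S3, S5, S6}
No single site covers all 7 demand points.
But {W1, W3} covers everything, so the minimum is 2.

2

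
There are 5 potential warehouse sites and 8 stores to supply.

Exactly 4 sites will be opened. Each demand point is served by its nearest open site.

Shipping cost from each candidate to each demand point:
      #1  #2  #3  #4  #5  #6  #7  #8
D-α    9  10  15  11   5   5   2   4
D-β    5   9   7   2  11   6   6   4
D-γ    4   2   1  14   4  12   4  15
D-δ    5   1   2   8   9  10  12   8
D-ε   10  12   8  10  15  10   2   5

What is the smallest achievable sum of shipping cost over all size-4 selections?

23

Open {D-α, D-β, D-γ, D-δ}.
  #1→D-γ 4, #2→D-δ 1, #3→D-γ 1, #4→D-β 2, #5→D-γ 4, #6→D-α 5, #7→D-α 2, #8→D-α 4  ⇒ total 23.
Compare {D-α, D-β, D-γ, D-ε}: total 24.
Compare {D-β, D-γ, D-δ, D-ε}: total 24.
No size-4 selection does better; minimum is 23.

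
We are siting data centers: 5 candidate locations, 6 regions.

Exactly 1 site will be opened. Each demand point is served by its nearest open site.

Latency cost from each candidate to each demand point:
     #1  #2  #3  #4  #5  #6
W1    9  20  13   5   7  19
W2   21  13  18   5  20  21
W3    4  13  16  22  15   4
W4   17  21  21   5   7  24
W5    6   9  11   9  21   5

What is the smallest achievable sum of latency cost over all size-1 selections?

61

Open {W5}.
  #1→W5 6, #2→W5 9, #3→W5 11, #4→W5 9, #5→W5 21, #6→W5 5  ⇒ total 61.
Compare {W1}: total 73.
Compare {W3}: total 74.
No size-1 selection does better; minimum is 61.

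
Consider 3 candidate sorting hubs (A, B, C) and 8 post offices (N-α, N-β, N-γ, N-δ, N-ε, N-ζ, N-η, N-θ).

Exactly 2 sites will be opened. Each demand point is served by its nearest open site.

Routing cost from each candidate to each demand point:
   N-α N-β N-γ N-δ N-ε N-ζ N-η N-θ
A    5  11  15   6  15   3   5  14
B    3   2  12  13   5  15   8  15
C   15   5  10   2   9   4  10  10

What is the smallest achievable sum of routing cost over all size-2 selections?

44

Open {B, C}.
  N-α→B 3, N-β→B 2, N-γ→C 10, N-δ→C 2, N-ε→B 5, N-ζ→C 4, N-η→B 8, N-θ→C 10  ⇒ total 44.
Compare {A, C}: total 49.
Compare {A, B}: total 50.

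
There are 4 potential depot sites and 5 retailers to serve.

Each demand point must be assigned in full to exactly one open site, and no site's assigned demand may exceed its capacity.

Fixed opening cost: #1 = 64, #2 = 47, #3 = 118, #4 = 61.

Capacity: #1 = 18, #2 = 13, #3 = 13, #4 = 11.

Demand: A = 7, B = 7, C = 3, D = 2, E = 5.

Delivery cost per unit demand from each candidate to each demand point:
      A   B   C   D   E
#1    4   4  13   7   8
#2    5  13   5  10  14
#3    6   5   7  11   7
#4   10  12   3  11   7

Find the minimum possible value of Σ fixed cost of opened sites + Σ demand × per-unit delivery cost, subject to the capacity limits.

239

Open {#1, #4}; cheapest assignment that respects the capacities:
  #1 (cap 18, load 16): A, B, D — cost 7×4 + 7×4 + 2×7 = 70
  #4 (cap 11, load 8): C, E — cost 3×3 + 5×7 = 44
  Shipping 114, fixed 125 → total 239.
  Any other capacity-feasible assignment to {#1, #4} ships for at least 114.
Compare {#1, #2}: its best feasible assignment gives total 243.
Compare {#1, #2, #4}: its best feasible assignment gives total 286.
Every other set of open sites that can feasibly serve all demand totals ≥ 243 even under its best assignment. Minimum: 239.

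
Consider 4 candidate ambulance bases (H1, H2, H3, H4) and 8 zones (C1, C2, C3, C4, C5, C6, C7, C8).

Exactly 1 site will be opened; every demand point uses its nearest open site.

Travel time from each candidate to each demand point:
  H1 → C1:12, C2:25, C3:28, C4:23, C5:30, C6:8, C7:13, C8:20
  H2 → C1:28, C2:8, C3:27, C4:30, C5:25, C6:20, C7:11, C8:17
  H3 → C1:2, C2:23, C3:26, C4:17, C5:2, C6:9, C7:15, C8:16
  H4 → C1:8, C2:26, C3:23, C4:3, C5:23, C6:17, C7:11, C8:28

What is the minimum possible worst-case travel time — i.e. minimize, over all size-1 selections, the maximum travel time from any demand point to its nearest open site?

26

Open {H3}.
  Farthest demand point is C3 at travel time 26 (to H3); all others are ≤ 26.
With {H4} the worst case is 28.
With {H1} the worst case is 30.
No size-1 selection achieves below 26.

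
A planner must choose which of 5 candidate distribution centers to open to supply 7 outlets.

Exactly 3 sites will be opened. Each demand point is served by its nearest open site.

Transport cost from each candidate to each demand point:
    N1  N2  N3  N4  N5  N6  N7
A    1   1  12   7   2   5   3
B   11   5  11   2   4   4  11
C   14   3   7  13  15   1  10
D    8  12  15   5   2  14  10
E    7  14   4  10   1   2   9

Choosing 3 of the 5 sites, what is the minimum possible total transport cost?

14

Open {A, B, E}.
  N1→A 1, N2→A 1, N3→E 4, N4→B 2, N5→E 1, N6→E 2, N7→A 3  ⇒ total 14.
Compare {A, B, C}: total 17.
Compare {A, D, E}: total 17.
No size-3 selection does better; minimum is 14.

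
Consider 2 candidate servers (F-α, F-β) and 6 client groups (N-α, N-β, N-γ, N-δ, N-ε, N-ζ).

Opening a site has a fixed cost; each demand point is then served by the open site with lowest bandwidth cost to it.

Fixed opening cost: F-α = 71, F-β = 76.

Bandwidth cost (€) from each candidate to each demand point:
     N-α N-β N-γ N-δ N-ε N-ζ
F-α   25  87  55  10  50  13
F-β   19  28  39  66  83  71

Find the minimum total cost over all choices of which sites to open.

Open {F-α, F-β}: assign each demand point to its cheapest open site.
  N-α→F-β 19, N-β→F-β 28, N-γ→F-β 39, N-δ→F-α 10, N-ε→F-α 50, N-ζ→F-α 13
  bandwidth cost 159, fixed 147 → total 306.
Compare {F-α}: bandwidth cost 240 + fixed 71 = 311.
Compare {F-β}: bandwidth cost 306 + fixed 76 = 382.

306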